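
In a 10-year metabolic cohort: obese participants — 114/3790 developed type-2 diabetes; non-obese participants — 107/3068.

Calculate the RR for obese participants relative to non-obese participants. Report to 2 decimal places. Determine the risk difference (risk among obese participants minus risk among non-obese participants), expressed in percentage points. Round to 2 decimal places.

risk, obese participants = 114/3790 = 0.03008
risk, non-obese participants = 107/3068 = 0.03488
RR = 0.03008 / 0.03488 = 0.86
risk difference = 0.03008 − 0.03488 = -0.00480 → -0.48 percentage points

RR = 0.86; RD = -0.48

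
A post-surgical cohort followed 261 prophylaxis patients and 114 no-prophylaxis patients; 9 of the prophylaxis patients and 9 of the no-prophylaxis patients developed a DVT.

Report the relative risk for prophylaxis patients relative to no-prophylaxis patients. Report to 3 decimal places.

risk, prophylaxis patients = 9/261 = 0.03448
risk, no-prophylaxis patients = 9/114 = 0.07895
RR = 0.03448 / 0.07895 = 0.437

RR = 0.437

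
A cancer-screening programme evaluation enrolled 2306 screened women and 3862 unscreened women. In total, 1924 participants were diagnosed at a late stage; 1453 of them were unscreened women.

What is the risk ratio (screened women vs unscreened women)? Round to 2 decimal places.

screened women with the outcome: 1924 − 1453 = 471
screened women without the outcome: 2306 − 471 = 1835
unscreened women without the outcome: 3862 − 1453 = 2409
risk, screened women = 471/2306 = 0.2042
risk, unscreened women = 1453/3862 = 0.3762
RR = 0.2042 / 0.3762 = 0.54

0.54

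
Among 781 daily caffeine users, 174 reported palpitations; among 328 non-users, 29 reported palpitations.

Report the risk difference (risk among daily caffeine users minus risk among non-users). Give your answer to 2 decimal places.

0.13

risk, daily caffeine users = 174/781 = 0.2228
risk, non-users = 29/328 = 0.0884
risk difference = 0.2228 − 0.0884 = 0.13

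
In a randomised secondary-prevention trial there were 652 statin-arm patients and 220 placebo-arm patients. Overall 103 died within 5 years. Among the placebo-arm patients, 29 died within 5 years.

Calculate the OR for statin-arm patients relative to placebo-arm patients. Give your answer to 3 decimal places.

0.843

statin-arm patients with the outcome: 103 − 29 = 74
statin-arm patients without the outcome: 652 − 74 = 578
placebo-arm patients without the outcome: 220 − 29 = 191
odds, statin-arm patients = 74/578 = 0.1280
odds, placebo-arm patients = 29/191 = 0.1518
OR = 0.1280 / 0.1518 = 0.843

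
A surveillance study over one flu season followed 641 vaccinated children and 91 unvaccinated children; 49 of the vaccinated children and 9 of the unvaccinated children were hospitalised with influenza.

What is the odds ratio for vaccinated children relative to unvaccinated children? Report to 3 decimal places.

OR = (49 × 82) / (592 × 9) = 4018/5328 ≈ 0.754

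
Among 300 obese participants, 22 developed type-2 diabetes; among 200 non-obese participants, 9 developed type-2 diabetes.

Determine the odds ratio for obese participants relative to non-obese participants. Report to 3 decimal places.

OR = (22 × 191) / (278 × 9) = 4202/2502 ≈ 1.679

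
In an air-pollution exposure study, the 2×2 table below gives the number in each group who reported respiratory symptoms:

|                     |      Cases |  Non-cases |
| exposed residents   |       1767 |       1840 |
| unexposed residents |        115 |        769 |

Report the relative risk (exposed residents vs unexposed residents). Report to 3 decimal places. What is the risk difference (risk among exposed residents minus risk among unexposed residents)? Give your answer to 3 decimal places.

RR = 3.766; RD = 0.360

risk, exposed residents = 1767/3607 = 0.4899
risk, unexposed residents = 115/884 = 0.1301
RR = 0.4899 / 0.1301 = 3.766
risk difference = 0.4899 − 0.1301 = 0.360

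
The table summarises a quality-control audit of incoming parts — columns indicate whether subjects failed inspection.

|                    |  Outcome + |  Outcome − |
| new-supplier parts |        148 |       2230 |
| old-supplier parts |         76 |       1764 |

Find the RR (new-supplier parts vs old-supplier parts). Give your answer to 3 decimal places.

risk, new-supplier parts = 148/2378 = 0.06224
risk, old-supplier parts = 76/1840 = 0.04130
RR = 0.06224 / 0.04130 = 1.507

RR = 1.507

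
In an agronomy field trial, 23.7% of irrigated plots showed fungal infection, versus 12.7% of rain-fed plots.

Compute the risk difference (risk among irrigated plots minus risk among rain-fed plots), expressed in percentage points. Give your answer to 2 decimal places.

risk difference = 0.2370 − 0.1270 = 0.1100 → 11.00 percentage points

RD = 11.00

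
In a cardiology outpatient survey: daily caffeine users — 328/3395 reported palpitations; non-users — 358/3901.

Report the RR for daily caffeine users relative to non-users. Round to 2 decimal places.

risk, daily caffeine users = 328/3395 = 0.0966
risk, non-users = 358/3901 = 0.0918
RR = 0.0966 / 0.0918 = 1.05

1.05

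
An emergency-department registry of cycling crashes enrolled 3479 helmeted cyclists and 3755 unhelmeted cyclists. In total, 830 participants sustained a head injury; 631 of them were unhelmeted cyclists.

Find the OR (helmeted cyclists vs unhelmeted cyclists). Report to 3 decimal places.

0.300

helmeted cyclists with the outcome: 830 − 631 = 199
helmeted cyclists without the outcome: 3479 − 199 = 3280
unhelmeted cyclists without the outcome: 3755 − 631 = 3124
OR = (199 × 3124) / (3280 × 631) = 621676/2069680 ≈ 0.300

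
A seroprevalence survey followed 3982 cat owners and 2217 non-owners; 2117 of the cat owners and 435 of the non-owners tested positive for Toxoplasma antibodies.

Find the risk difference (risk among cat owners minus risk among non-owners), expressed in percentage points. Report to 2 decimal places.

33.54

risk, cat owners = 2117/3982 = 0.5316
risk, non-owners = 435/2217 = 0.1962
risk difference = 0.5316 − 0.1962 = 0.3354 → 33.54 percentage points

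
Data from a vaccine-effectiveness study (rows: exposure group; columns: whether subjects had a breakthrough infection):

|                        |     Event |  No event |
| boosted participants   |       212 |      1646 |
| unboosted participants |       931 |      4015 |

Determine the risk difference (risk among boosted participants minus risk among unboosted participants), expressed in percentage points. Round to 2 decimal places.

-7.41

risk, boosted participants = 212/1858 = 0.1141
risk, unboosted participants = 931/4946 = 0.1882
risk difference = 0.1141 − 0.1882 = -0.0741 → -7.41 percentage points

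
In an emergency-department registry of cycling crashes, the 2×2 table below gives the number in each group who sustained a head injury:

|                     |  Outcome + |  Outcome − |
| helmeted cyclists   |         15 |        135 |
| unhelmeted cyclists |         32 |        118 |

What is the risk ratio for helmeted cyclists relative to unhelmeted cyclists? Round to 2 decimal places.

risk, helmeted cyclists = 15/150 = 0.1000
risk, unhelmeted cyclists = 32/150 = 0.2133
RR = 0.1000 / 0.2133 = 0.47

0.47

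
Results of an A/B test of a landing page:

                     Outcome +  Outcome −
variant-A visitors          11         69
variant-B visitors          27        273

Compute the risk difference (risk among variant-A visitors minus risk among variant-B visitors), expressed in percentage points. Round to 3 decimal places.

risk, variant-A visitors = 11/80 = 0.1375
risk, variant-B visitors = 27/300 = 0.0900
risk difference = 0.1375 − 0.0900 = 0.0475 → 4.750 percentage points

4.750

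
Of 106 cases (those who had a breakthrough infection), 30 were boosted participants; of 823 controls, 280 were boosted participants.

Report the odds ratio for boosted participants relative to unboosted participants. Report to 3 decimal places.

OR = (30 × 543) / (280 × 76) = 16290/21280 ≈ 0.766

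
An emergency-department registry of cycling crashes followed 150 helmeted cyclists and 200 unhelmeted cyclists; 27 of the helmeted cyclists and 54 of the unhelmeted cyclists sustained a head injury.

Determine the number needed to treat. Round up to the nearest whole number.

12

risk, helmeted cyclists = 27/150 = 0.180000
risk, unhelmeted cyclists = 54/200 = 0.270000
absolute risk difference = 0.090000
1 / 0.090000 = 11.111 → round up → 12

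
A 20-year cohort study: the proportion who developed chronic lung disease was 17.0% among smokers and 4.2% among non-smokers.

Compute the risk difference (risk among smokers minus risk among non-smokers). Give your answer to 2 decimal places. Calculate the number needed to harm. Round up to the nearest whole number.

RD = 0.13; NNH = 8

risk difference = 0.17000 − 0.04200 = 0.13
absolute risk difference = 0.128000
1 / 0.128000 = 7.812 → round up → 8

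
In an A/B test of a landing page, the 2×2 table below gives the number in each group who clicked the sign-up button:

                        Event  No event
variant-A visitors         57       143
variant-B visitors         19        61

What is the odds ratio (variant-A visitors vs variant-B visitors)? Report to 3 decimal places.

1.280

odds, variant-A visitors = 57/143 = 0.3986
odds, variant-B visitors = 19/61 = 0.3115
OR = 0.3986 / 0.3115 = 1.280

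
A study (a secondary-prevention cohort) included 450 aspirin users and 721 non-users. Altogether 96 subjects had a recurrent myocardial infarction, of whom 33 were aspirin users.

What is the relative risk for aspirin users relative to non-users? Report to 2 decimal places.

0.84

aspirin users without the outcome: 450 − 33 = 417
non-users with the outcome: 96 − 33 = 63
non-users without the outcome: 721 − 63 = 658
risk, aspirin users = 33/450 = 0.0733
risk, non-users = 63/721 = 0.0874
RR = 0.0733 / 0.0874 = 0.84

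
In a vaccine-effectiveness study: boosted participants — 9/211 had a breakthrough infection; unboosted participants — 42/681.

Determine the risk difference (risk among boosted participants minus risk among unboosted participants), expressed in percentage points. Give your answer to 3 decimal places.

-1.902

risk, boosted participants = 9/211 = 0.04265
risk, unboosted participants = 42/681 = 0.06167
risk difference = 0.04265 − 0.06167 = -0.01902 → -1.902 percentage points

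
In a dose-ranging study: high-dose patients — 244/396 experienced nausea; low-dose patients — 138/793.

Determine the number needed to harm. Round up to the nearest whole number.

risk, high-dose patients = 244/396 = 0.616162
risk, low-dose patients = 138/793 = 0.174023
absolute risk difference = 0.442139
1 / 0.442139 = 2.262 → round up → 3

3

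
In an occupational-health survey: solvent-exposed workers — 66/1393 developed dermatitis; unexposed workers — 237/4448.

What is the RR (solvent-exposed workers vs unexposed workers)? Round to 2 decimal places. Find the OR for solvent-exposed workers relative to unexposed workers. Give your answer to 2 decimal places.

RR = 0.89; OR = 0.88

risk, solvent-exposed workers = 66/1393 = 0.04738
risk, unexposed workers = 237/4448 = 0.05328
RR = 0.04738 / 0.05328 = 0.89
OR = (66 × 4211) / (1327 × 237) = 277926/314499 ≈ 0.88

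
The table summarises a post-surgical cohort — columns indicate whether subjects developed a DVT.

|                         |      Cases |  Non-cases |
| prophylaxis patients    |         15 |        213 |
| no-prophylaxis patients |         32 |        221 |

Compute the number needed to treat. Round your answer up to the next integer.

17

risk, prophylaxis patients = 15/228 = 0.065789
risk, no-prophylaxis patients = 32/253 = 0.126482
absolute risk difference = 0.060693
1 / 0.060693 = 16.476 → round up → 17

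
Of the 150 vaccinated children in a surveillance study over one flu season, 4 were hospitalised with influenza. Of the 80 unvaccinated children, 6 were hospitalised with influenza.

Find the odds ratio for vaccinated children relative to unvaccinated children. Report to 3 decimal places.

OR = (4 × 74) / (146 × 6) = 296/876 ≈ 0.338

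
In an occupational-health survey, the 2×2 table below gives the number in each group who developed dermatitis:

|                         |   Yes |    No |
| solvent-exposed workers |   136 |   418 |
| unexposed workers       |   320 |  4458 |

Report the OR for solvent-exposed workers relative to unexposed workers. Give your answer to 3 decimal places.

OR = (136 × 4458) / (418 × 320) = 606288/133760 ≈ 4.533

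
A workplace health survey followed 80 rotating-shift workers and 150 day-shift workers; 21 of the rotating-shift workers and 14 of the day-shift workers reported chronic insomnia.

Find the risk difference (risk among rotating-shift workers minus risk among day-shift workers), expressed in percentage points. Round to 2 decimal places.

RD ≈ 16.92

risk, rotating-shift workers = 21/80 = 0.2625
risk, day-shift workers = 14/150 = 0.0933
risk difference = 0.2625 − 0.0933 = 0.1692 → 16.92 percentage points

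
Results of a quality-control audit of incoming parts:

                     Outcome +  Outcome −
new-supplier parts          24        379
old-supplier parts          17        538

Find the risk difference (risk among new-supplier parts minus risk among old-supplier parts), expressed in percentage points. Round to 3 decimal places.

risk, new-supplier parts = 24/403 = 0.05955
risk, old-supplier parts = 17/555 = 0.03063
risk difference = 0.05955 − 0.03063 = 0.02892 → 2.892 percentage points

RD: 2.892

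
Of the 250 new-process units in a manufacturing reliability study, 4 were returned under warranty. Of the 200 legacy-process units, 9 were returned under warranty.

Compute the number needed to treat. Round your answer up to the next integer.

risk, new-process units = 4/250 = 0.016000
risk, legacy-process units = 9/200 = 0.045000
absolute risk difference = 0.029000
1 / 0.029000 = 34.483 → round up → 35

NNT = 35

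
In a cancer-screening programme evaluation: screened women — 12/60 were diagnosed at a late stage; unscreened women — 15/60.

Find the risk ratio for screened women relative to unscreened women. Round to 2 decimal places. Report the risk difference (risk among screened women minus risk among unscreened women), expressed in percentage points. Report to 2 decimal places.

RR = 0.80; RD = -5.00

risk, screened women = 12/60 = 0.2000
risk, unscreened women = 15/60 = 0.2500
RR = 0.2000 / 0.2500 = 0.80
risk difference = 0.2000 − 0.2500 = -0.0500 → -5.00 percentage points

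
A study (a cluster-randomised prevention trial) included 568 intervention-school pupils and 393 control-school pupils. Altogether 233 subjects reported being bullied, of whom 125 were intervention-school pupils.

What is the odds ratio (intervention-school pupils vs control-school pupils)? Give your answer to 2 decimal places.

OR: 0.74

intervention-school pupils without the outcome: 568 − 125 = 443
control-school pupils with the outcome: 233 − 125 = 108
control-school pupils without the outcome: 393 − 108 = 285
OR = (125 × 285) / (443 × 108) = 35625/47844 ≈ 0.74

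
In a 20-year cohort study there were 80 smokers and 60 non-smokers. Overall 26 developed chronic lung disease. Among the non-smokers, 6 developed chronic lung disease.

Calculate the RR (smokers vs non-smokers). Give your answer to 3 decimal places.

smokers with the outcome: 26 − 6 = 20
smokers without the outcome: 80 − 20 = 60
non-smokers without the outcome: 60 − 6 = 54
risk, smokers = 20/80 = 0.2500
risk, non-smokers = 6/60 = 0.1000
RR = 0.2500 / 0.1000 = 2.500

RR ≈ 2.500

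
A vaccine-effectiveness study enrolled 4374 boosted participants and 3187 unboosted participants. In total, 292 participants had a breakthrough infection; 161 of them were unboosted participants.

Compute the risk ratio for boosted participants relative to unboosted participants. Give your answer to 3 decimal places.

boosted participants with the outcome: 292 − 161 = 131
boosted participants without the outcome: 4374 − 131 = 4243
unboosted participants without the outcome: 3187 − 161 = 3026
risk, boosted participants = 131/4374 = 0.02995
risk, unboosted participants = 161/3187 = 0.05052
RR = 0.02995 / 0.05052 = 0.593

0.593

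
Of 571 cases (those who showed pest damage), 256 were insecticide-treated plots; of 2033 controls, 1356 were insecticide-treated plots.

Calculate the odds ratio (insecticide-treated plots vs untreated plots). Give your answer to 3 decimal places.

odds, insecticide-treated plots = 256/1356 = 0.1888
odds, untreated plots = 315/677 = 0.4653
OR = 0.1888 / 0.4653 = 0.406

OR ≈ 0.406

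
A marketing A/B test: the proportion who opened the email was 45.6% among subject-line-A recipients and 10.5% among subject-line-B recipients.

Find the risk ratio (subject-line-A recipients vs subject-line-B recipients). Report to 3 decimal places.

RR = 0.4560 / 0.1050 = 4.343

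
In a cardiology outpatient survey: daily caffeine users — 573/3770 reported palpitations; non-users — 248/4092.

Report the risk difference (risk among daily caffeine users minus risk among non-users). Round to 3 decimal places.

RD ≈ 0.091

risk, daily caffeine users = 573/3770 = 0.1520
risk, non-users = 248/4092 = 0.0606
risk difference = 0.1520 − 0.0606 = 0.091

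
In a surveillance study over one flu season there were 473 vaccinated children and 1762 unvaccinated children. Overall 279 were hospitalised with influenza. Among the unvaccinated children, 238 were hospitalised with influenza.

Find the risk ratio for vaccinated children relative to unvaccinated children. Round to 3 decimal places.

vaccinated children with the outcome: 279 − 238 = 41
vaccinated children without the outcome: 473 − 41 = 432
unvaccinated children without the outcome: 1762 − 238 = 1524
risk, vaccinated children = 41/473 = 0.0867
risk, unvaccinated children = 238/1762 = 0.1351
RR = 0.0867 / 0.1351 = 0.642

RR = 0.642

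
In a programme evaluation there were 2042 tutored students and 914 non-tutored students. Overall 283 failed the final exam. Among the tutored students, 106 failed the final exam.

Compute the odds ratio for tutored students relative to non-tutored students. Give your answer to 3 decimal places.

OR = 0.228

tutored students without the outcome: 2042 − 106 = 1936
non-tutored students with the outcome: 283 − 106 = 177
non-tutored students without the outcome: 914 − 177 = 737
OR = (106 × 737) / (1936 × 177) = 78122/342672 ≈ 0.228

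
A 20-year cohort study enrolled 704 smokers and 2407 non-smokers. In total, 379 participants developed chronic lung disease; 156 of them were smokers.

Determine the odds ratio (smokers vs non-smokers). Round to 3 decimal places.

smokers without the outcome: 704 − 156 = 548
non-smokers with the outcome: 379 − 156 = 223
non-smokers without the outcome: 2407 − 223 = 2184
odds, smokers = 156/548 = 0.2847
odds, non-smokers = 223/2184 = 0.1021
OR = 0.2847 / 0.1021 = 2.788

2.788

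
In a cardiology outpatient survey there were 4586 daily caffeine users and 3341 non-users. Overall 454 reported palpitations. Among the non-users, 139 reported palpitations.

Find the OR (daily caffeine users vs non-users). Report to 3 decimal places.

daily caffeine users with the outcome: 454 − 139 = 315
daily caffeine users without the outcome: 4586 − 315 = 4271
non-users without the outcome: 3341 − 139 = 3202
OR = (315 × 3202) / (4271 × 139) = 1008630/593669 ≈ 1.699

OR: 1.699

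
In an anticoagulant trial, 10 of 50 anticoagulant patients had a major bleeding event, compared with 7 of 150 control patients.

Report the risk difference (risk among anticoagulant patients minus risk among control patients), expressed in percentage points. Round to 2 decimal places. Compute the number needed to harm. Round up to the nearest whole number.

risk, anticoagulant patients = 10/50 = 0.20000
risk, control patients = 7/150 = 0.04667
risk difference = 0.20000 − 0.04667 = 0.15333 → 15.33 percentage points
absolute risk difference = 0.153333
1 / 0.153333 = 6.522 → round up → 7

RD = 15.33; NNH = 7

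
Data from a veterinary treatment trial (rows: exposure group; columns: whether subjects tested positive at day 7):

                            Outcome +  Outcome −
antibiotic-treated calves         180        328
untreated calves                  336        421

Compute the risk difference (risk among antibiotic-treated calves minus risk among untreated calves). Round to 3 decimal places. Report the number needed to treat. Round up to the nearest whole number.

RD = -0.090; NNT = 12

risk, antibiotic-treated calves = 180/508 = 0.3543
risk, untreated calves = 336/757 = 0.4439
risk difference = 0.3543 − 0.4439 = -0.090
absolute risk difference = 0.089527
1 / 0.089527 = 11.170 → round up → 12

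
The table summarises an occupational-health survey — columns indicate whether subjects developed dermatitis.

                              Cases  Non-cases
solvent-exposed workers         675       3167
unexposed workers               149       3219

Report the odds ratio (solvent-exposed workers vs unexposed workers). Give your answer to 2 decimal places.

odds, solvent-exposed workers = 675/3167 = 0.21314
odds, unexposed workers = 149/3219 = 0.04629
OR = 0.21314 / 0.04629 = 4.60

OR: 4.60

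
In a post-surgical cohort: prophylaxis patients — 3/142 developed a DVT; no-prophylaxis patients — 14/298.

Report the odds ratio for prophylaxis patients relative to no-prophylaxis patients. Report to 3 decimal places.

OR: 0.438

odds, prophylaxis patients = 3/139 = 0.02158
odds, no-prophylaxis patients = 14/284 = 0.04930
OR = 0.02158 / 0.04930 = 0.438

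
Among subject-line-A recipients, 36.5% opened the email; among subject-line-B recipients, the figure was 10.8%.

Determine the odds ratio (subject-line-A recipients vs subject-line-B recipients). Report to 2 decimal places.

odds, subject-line-A recipients = 0.3650/0.6350 = 0.5748
odds, subject-line-B recipients = 0.1080/0.8920 = 0.1211
OR = 0.5748 / 0.1211 = 4.75

4.75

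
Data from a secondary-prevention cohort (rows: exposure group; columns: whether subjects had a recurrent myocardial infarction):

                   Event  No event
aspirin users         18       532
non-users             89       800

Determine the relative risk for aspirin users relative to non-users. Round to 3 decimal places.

0.327

risk, aspirin users = 18/550 = 0.03273
risk, non-users = 89/889 = 0.10011
RR = 0.03273 / 0.10011 = 0.327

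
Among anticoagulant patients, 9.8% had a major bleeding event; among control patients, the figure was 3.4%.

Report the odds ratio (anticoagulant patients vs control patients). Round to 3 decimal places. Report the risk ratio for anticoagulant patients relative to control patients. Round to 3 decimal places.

OR = 3.087; RR = 2.882

odds, anticoagulant patients = 0.09800/0.90200 = 0.10865
odds, control patients = 0.03400/0.96600 = 0.03520
OR = 0.10865 / 0.03520 = 3.087
RR = 0.09800 / 0.03400 = 2.882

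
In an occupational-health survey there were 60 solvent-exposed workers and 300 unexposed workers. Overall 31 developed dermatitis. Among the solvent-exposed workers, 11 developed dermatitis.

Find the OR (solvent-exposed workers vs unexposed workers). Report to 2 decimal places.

solvent-exposed workers without the outcome: 60 − 11 = 49
unexposed workers with the outcome: 31 − 11 = 20
unexposed workers without the outcome: 300 − 20 = 280
odds, solvent-exposed workers = 11/49 = 0.2245
odds, unexposed workers = 20/280 = 0.0714
OR = 0.2245 / 0.0714 = 3.14

OR = 3.14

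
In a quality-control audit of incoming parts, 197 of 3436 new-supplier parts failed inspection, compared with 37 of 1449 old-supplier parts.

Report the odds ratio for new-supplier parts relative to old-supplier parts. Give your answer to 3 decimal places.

OR = (197 × 1412) / (3239 × 37) = 278164/119843 ≈ 2.321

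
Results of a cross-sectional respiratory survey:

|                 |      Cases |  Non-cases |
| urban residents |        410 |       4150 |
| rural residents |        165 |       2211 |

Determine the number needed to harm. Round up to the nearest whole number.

risk, urban residents = 410/4560 = 0.089912
risk, rural residents = 165/2376 = 0.069444
absolute risk difference = 0.020468
1 / 0.020468 = 48.857 → round up → 49

NNH ≈ 49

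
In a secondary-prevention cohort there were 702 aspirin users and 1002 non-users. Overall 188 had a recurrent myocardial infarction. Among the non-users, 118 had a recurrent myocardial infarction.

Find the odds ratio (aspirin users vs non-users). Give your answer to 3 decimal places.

0.830

aspirin users with the outcome: 188 − 118 = 70
aspirin users without the outcome: 702 − 70 = 632
non-users without the outcome: 1002 − 118 = 884
OR = (70 × 884) / (632 × 118) = 61880/74576 ≈ 0.830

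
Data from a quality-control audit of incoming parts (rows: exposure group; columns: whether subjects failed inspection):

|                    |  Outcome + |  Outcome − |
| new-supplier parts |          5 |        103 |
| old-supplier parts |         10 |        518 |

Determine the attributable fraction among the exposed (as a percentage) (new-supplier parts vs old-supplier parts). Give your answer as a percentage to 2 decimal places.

risk, new-supplier parts = 5/108 = 0.04630
risk, old-supplier parts = 10/528 = 0.01894
AR% = (0.04630 − 0.01894) / 0.04630 = 0.5909 → 59.09%

AR%: 59.09%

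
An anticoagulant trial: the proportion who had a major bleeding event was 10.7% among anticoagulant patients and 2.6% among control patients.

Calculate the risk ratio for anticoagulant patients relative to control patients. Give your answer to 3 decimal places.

RR = 0.10700 / 0.02600 = 4.115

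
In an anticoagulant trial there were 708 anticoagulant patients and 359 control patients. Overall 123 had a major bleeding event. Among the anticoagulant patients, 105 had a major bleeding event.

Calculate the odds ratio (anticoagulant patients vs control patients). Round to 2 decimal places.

3.30

anticoagulant patients without the outcome: 708 − 105 = 603
control patients with the outcome: 123 − 105 = 18
control patients without the outcome: 359 − 18 = 341
OR = (105 × 341) / (603 × 18) = 35805/10854 ≈ 3.30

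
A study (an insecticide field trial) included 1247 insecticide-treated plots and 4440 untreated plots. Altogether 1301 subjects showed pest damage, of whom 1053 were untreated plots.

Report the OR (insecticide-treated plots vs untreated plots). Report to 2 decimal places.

insecticide-treated plots with the outcome: 1301 − 1053 = 248
insecticide-treated plots without the outcome: 1247 − 248 = 999
untreated plots without the outcome: 4440 − 1053 = 3387
OR = (248 × 3387) / (999 × 1053) = 839976/1051947 ≈ 0.80

0.80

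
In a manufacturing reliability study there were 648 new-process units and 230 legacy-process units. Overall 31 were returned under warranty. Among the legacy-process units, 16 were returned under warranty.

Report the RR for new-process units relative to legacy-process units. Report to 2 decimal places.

0.33

new-process units with the outcome: 31 − 16 = 15
new-process units without the outcome: 648 − 15 = 633
legacy-process units without the outcome: 230 − 16 = 214
risk, new-process units = 15/648 = 0.02315
risk, legacy-process units = 16/230 = 0.06957
RR = 0.02315 / 0.06957 = 0.33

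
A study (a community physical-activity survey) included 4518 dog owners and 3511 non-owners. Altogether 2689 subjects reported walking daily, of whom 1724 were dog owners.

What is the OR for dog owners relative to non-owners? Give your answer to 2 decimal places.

OR ≈ 1.63

dog owners without the outcome: 4518 − 1724 = 2794
non-owners with the outcome: 2689 − 1724 = 965
non-owners without the outcome: 3511 − 965 = 2546
odds, dog owners = 1724/2794 = 0.6170
odds, non-owners = 965/2546 = 0.3790
OR = 0.6170 / 0.3790 = 1.63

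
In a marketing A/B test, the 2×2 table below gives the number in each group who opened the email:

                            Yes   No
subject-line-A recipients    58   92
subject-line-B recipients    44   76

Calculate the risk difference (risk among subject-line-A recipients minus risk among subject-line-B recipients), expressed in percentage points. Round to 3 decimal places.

2.000

risk, subject-line-A recipients = 58/150 = 0.3867
risk, subject-line-B recipients = 44/120 = 0.3667
risk difference = 0.3867 − 0.3667 = 0.0200 → 2.000 percentage points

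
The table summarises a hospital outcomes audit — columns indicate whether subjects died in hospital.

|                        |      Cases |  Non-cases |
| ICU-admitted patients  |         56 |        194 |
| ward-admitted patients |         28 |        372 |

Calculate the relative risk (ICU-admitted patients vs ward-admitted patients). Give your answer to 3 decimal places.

RR = 3.200

risk, ICU-admitted patients = 56/250 = 0.2240
risk, ward-admitted patients = 28/400 = 0.0700
RR = 0.2240 / 0.0700 = 3.200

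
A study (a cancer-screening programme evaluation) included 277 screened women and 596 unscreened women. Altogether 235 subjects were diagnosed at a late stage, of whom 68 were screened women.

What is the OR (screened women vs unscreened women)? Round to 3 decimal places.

screened women without the outcome: 277 − 68 = 209
unscreened women with the outcome: 235 − 68 = 167
unscreened women without the outcome: 596 − 167 = 429
OR = (68 × 429) / (209 × 167) = 29172/34903 ≈ 0.836

0.836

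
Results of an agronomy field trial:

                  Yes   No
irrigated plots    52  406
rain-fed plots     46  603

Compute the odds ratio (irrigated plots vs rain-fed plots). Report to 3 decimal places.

OR = (52 × 603) / (406 × 46) = 31356/18676 ≈ 1.679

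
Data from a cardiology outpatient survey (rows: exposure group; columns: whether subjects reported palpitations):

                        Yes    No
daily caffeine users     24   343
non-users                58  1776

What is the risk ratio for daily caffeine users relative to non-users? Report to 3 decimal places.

2.068

risk, daily caffeine users = 24/367 = 0.06540
risk, non-users = 58/1834 = 0.03162
RR = 0.06540 / 0.03162 = 2.068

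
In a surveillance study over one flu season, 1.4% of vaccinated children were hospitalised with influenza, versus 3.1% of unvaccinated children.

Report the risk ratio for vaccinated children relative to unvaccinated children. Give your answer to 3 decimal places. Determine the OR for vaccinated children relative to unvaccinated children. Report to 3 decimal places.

RR = 0.452; OR = 0.444

RR = 0.01400 / 0.03100 = 0.452
odds, vaccinated children = 0.01400/0.98600 = 0.01420
odds, unvaccinated children = 0.03100/0.96900 = 0.03199
OR = 0.01420 / 0.03199 = 0.444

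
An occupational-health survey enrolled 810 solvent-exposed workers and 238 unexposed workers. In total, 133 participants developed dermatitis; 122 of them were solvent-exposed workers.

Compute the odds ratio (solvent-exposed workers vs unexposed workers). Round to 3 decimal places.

3.659

solvent-exposed workers without the outcome: 810 − 122 = 688
unexposed workers with the outcome: 133 − 122 = 11
unexposed workers without the outcome: 238 − 11 = 227
odds, solvent-exposed workers = 122/688 = 0.17733
odds, unexposed workers = 11/227 = 0.04846
OR = 0.17733 / 0.04846 = 3.659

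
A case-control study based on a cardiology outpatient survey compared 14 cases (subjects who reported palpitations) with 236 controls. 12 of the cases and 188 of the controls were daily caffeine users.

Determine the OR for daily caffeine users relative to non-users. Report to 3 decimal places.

OR = (12 × 48) / (188 × 2) = 576/376 ≈ 1.532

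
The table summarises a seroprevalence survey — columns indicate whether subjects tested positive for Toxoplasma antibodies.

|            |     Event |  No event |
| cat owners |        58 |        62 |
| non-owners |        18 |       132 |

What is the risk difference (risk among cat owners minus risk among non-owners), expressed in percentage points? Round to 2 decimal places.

risk, cat owners = 58/120 = 0.4833
risk, non-owners = 18/150 = 0.1200
risk difference = 0.4833 − 0.1200 = 0.3633 → 36.33 percentage points

RD = 36.33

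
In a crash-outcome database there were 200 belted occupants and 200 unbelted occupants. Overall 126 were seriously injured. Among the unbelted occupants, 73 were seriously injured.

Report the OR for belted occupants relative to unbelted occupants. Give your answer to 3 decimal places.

belted occupants with the outcome: 126 − 73 = 53
belted occupants without the outcome: 200 − 53 = 147
unbelted occupants without the outcome: 200 − 73 = 127
OR = (53 × 127) / (147 × 73) = 6731/10731 ≈ 0.627

OR = 0.627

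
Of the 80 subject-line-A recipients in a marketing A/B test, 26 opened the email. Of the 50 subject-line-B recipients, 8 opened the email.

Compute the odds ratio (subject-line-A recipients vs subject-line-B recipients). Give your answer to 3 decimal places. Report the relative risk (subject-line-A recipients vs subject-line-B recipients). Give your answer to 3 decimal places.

OR = (26 × 42) / (54 × 8) = 1092/432 ≈ 2.528
risk, subject-line-A recipients = 26/80 = 0.3250
risk, subject-line-B recipients = 8/50 = 0.1600
RR = 0.3250 / 0.1600 = 2.031

OR = 2.528; RR = 2.031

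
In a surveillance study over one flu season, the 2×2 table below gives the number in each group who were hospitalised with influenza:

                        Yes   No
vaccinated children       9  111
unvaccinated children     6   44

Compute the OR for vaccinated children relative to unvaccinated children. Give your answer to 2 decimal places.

odds, vaccinated children = 9/111 = 0.0811
odds, unvaccinated children = 6/44 = 0.1364
OR = 0.0811 / 0.1364 = 0.59

OR: 0.59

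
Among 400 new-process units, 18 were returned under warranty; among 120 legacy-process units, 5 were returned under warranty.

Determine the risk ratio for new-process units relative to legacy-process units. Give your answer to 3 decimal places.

risk, new-process units = 18/400 = 0.04500
risk, legacy-process units = 5/120 = 0.04167
RR = 0.04500 / 0.04167 = 1.080

RR = 1.080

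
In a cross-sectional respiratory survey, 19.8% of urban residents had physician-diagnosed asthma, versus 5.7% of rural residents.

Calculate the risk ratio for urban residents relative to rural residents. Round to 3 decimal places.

RR = 0.1980 / 0.0570 = 3.474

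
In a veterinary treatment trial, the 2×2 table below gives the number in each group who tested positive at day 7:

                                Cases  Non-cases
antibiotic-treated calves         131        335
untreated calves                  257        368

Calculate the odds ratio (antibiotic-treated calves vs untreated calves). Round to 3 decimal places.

odds, antibiotic-treated calves = 131/335 = 0.3910
odds, untreated calves = 257/368 = 0.6984
OR = 0.3910 / 0.6984 = 0.560

0.560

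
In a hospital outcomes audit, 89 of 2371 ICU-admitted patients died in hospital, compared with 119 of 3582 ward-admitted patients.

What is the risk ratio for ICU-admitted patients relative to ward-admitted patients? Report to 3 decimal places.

1.130

risk, ICU-admitted patients = 89/2371 = 0.03754
risk, ward-admitted patients = 119/3582 = 0.03322
RR = 0.03754 / 0.03322 = 1.130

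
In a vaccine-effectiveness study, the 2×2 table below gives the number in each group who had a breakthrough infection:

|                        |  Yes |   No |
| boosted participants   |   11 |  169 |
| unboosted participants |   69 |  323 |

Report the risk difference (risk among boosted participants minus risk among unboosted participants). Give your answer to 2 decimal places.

-0.11

risk, boosted participants = 11/180 = 0.0611
risk, unboosted participants = 69/392 = 0.1760
risk difference = 0.0611 − 0.1760 = -0.11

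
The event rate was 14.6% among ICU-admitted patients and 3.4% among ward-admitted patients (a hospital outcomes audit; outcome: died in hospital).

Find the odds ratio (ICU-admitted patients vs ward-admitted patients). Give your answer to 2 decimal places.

OR: 4.86

odds, ICU-admitted patients = 0.14600/0.85400 = 0.17096
odds, ward-admitted patients = 0.03400/0.96600 = 0.03520
OR = 0.17096 / 0.03520 = 4.86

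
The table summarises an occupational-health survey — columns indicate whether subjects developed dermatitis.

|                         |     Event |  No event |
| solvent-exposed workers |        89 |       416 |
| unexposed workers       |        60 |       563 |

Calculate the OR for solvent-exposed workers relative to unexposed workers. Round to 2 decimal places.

odds, solvent-exposed workers = 89/416 = 0.2139
odds, unexposed workers = 60/563 = 0.1066
OR = 0.2139 / 0.1066 = 2.01

OR ≈ 2.01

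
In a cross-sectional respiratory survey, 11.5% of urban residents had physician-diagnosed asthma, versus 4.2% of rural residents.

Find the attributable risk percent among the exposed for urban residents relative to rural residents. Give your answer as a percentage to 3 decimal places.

AR% = (0.11500 − 0.04200) / 0.11500 = 0.6348 → 63.478%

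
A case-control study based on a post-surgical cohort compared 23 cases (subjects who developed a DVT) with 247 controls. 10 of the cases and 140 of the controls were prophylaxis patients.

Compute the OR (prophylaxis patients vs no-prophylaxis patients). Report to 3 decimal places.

OR = (10 × 107) / (140 × 13) = 1070/1820 ≈ 0.588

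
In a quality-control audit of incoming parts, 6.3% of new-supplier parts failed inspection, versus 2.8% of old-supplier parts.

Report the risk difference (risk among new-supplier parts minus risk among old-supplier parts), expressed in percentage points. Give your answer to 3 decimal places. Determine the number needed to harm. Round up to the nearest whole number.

RD = 3.500; NNH = 29

risk difference = 0.06300 − 0.02800 = 0.03500 → 3.500 percentage points
absolute risk difference = 0.035000
1 / 0.035000 = 28.571 → round up → 29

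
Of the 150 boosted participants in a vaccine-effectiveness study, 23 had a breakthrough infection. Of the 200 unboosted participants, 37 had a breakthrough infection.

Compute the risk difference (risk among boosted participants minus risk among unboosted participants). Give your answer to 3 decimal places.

-0.032

risk, boosted participants = 23/150 = 0.1533
risk, unboosted participants = 37/200 = 0.1850
risk difference = 0.1533 − 0.1850 = -0.032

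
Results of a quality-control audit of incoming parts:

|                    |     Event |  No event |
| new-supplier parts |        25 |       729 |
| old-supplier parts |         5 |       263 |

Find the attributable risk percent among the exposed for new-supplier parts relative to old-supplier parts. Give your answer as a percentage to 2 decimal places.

risk, new-supplier parts = 25/754 = 0.03316
risk, old-supplier parts = 5/268 = 0.01866
AR% = (0.03316 − 0.01866) / 0.03316 = 0.4373 → 43.73%

AR% ≈ 43.73%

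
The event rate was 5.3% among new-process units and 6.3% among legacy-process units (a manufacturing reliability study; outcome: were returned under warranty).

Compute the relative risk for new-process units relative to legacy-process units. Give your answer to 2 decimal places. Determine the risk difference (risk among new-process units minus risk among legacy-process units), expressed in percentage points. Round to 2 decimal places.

RR = 0.84; RD = -1.00

RR = 0.0530 / 0.0630 = 0.84
risk difference = 0.0530 − 0.0630 = -0.0100 → -1.00 percentage points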